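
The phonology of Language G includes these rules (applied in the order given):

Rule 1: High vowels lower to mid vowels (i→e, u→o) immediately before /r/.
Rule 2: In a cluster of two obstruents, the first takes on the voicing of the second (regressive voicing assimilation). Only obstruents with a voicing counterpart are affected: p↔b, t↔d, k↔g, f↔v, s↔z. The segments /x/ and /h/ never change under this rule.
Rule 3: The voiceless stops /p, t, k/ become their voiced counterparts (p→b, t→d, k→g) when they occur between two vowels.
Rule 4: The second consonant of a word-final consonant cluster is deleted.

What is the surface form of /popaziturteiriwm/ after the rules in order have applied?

Rule 1 (pre-rhotic lowering): /u/ is a high vowel immediately before /r/, so it lowers to [o]. /i/ is a high vowel immediately before /r/, so it lowers to [e]. /popaziturteiriwm/ → popazitorteeriwm.
Rule 2 (regressive voicing assimilation): no segment meets the environment; /popazitorteeriwm/ is unchanged.
Rule 3 (intervocalic voicing): /p/ is a voiceless stop between vowels /o/ and /a/, so it voices to [b]. /t/ is a voiceless stop between vowels /i/ and /o/, so it voices to [d]. /popazitorteeriwm/ → pobazidorteeriwm.
Rule 4 (final cluster simplification): /m/ is the second consonant of a word-final cluster /wm/, so it deletes. /pobazidorteeriwm/ → pobazidorteeriw.

pobazidorteeriw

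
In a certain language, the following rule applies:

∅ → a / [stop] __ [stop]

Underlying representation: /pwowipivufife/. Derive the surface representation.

pwowipivufife

No segment of /pwowipivufife/ meets the structural description of the rule, so the form surfaces unchanged.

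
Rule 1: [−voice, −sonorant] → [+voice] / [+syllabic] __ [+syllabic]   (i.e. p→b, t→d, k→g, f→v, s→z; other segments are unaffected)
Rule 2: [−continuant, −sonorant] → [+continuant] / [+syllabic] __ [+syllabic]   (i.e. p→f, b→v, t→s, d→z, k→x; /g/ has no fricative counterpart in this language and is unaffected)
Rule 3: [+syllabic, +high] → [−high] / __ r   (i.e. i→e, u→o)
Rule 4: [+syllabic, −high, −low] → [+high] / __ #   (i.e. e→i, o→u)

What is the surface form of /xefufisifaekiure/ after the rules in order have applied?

Rule 1 (intervocalic voicing): /f/ is a voiceless obstruent between vowels /e/ and /u/, so it voices to [v]. /f/ is a voiceless obstruent between vowels /u/ and /i/, so it voices to [v]. /s/ is a voiceless obstruent between vowels /i/ and /i/, so it voices to [z]. /f/ is a voiceless obstruent between vowels /i/ and /a/, so it voices to [v]. /k/ is a voiceless obstruent between vowels /e/ and /i/, so it voices to [g]. /xefufisifaekiure/ → xevuvizivaegiure.
Rule 2 (intervocalic spirantization): no segment meets the environment; /xevuvizivaegiure/ is unchanged.
Rule 3 (pre-rhotic lowering): /u/ is a high vowel immediately before /r/, so it lowers to [o]. /xevuvizivaegiure/ → xevuvizivaegiore.
Rule 4 (final vowel raising): /e/ is a mid vowel in word-final position, so it raises to [i]. /xevuvizivaegiore/ → xevuvizivaegiori.

xevuvizivaegiori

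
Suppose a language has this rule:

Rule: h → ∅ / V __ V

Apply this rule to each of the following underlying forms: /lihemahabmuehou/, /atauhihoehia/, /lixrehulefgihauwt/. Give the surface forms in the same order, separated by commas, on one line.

liemaabmueou, atauioeia, lixreulefgiauwt

/lihemahabmuehou/: /h/ occurs between vowels /i/ and /e/, so it deletes. /h/ occurs between vowels /a/ and /a/, so it deletes. /h/ occurs between vowels /e/ and /o/, so it deletes. → [liemaabmueou].
/atauhihoehia/: /h/ occurs between vowels /u/ and /i/, so it deletes. /h/ occurs between vowels /i/ and /o/, so it deletes. /h/ occurs between vowels /e/ and /i/, so it deletes. → [atauioeia].
/lixrehulefgihauwt/: /h/ occurs between vowels /e/ and /u/, so it deletes. /h/ occurs between vowels /i/ and /a/, so it deletes. → [lixreulefgiauwt].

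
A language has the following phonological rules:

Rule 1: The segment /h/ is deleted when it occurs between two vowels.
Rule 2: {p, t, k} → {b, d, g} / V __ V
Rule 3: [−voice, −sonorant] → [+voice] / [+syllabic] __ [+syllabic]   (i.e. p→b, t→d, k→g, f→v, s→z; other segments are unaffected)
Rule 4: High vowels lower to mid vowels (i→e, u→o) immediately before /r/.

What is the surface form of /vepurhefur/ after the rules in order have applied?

Rule 1 (intervocalic h-deletion): no segment meets the environment; /vepurhefur/ is unchanged.
Rule 2 (intervocalic voicing): /p/ is a voiceless stop between vowels /e/ and /u/, so it voices to [b]. /vepurhefur/ → veburhefur.
Rule 3 (intervocalic voicing): /f/ is a voiceless obstruent between vowels /e/ and /u/, so it voices to [v]. /veburhefur/ → veburhevur.
Rule 4 (pre-rhotic lowering): /u/ is a high vowel immediately before /r/, so it lowers to [o]. /u/ is a high vowel immediately before /r/, so it lowers to [o]. /veburhevur/ → veborhevor.

veborhevor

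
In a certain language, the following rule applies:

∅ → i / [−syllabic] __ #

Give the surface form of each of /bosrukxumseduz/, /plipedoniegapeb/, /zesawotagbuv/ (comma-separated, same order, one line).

bosrukxumseduzi, plipedoniegapebi, zesawotagbuvi

/bosrukxumseduz/: the form ends in the consonant /z/, so [i] is inserted word-finally. → [bosrukxumseduzi].
/plipedoniegapeb/: the form ends in the consonant /b/, so [i] is inserted word-finally. → [plipedoniegapebi].
/zesawotagbuv/: the form ends in the consonant /v/, so [i] is inserted word-finally. → [zesawotagbuvi].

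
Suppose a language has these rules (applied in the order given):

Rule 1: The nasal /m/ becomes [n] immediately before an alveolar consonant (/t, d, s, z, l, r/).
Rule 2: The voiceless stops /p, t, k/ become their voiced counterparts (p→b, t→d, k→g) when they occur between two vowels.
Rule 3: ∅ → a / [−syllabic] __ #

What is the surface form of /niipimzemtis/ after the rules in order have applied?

niibinzentisa

Rule 1 (nasal place assimilation): /m/ precedes the alveolar consonant /z/, so it assimilates in place to [n]. /m/ precedes the alveolar consonant /t/, so it assimilates in place to [n]. /niipimzemtis/ → niipinzentis.
Rule 2 (intervocalic voicing): /p/ is a voiceless stop between vowels /i/ and /i/, so it voices to [b]. /niipinzentis/ → niibinzentis.
Rule 3 (final a-epenthesis): the form ends in the consonant /s/, so [a] is inserted word-finally. /niibinzentis/ → niibinzentisa.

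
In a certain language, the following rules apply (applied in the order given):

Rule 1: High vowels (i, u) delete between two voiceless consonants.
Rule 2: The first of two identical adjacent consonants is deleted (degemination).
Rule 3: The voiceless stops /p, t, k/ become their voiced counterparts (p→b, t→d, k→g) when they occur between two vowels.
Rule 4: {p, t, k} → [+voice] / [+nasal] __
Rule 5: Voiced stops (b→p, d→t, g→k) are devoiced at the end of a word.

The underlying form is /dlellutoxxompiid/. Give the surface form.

dleludoxombiit

Rule 1 (high vowel syncope): no segment meets the environment; /dlellutoxxompiid/ is unchanged.
Rule 2 (degemination): /ll/ is a geminate; the first /l/ deletes. /xx/ is a geminate; the first /x/ deletes. /dlellutoxxompiid/ → dlelutoxompiid.
Rule 3 (intervocalic voicing): /t/ is a voiceless stop between vowels /u/ and /o/, so it voices to [d]. /dlelutoxompiid/ → dleludoxompiid.
Rule 4 (post-nasal voicing): /p/ is a voiceless stop immediately after the nasal /m/, so it voices to [b]. /dleludoxompiid/ → dleludoxombiid.
Rule 5 (final devoicing): /d/ is a voiced stop in word-final position, so it devoices to [t]. /dleludoxombiid/ → dleludoxombiit.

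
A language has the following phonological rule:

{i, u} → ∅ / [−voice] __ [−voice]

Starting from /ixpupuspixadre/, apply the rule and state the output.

ixppspxadre

/u/ is a high vowel flanked by voiceless consonants /p/ and /p/, so it deletes.
/u/ is a high vowel flanked by voiceless consonants /p/ and /s/, so it deletes.
/i/ is a high vowel flanked by voiceless consonants /p/ and /x/, so it deletes.
The other instance of /i/ does not occur in the required environment and remains unchanged.
Surface form: [ixppspxadre].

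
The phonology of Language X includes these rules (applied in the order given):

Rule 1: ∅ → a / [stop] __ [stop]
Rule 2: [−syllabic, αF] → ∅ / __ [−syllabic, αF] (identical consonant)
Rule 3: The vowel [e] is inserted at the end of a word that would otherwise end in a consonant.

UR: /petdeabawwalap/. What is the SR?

petadeabawalape

Rule 1 (stop-cluster a-epenthesis): /t/ and /d/ form a stop–stop cluster, so [a] is inserted between them. /petdeabawwalap/ → petadeabawwalap.
Rule 2 (degemination): /ww/ is a geminate; the first /w/ deletes. /petadeabawwalap/ → petadeabawalap.
Rule 3 (final e-epenthesis): the form ends in the consonant /p/, so [e] is inserted word-finally. /petadeabawalap/ → petadeabawalape.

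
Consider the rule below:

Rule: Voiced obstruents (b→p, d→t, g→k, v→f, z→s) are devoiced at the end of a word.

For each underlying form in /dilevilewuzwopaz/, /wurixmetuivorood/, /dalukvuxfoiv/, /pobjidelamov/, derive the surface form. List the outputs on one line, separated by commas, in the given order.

dilevilewuzwopas, wurixmetuivoroot, dalukvuxfoif, pobjidelamof

/dilevilewuzwopaz/: /z/ is a voiced obstruent in word-final position, so it devoices to [s]. → [dilevilewuzwopas].
/wurixmetuivorood/: /d/ is a voiced obstruent in word-final position, so it devoices to [t]. → [wurixmetuivoroot].
/dalukvuxfoiv/: /v/ is a voiced obstruent in word-final position, so it devoices to [f]. → [dalukvuxfoif].
/pobjidelamov/: /v/ is a voiced obstruent in word-final position, so it devoices to [f]. → [pobjidelamof].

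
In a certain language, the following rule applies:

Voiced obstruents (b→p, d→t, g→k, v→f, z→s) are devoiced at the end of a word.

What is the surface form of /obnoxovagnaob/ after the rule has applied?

obnoxovagnaop

/b/ is a voiced obstruent in word-final position, so it devoices to [p].
The other instances of /b/, /v/, /g/ do not occur in the required environment and remain unchanged.
Surface form: [obnoxovagnaop].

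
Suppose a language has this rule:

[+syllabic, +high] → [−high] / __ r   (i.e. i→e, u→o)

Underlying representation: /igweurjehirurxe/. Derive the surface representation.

Scanning /igweurjehirurxe/: /i/ at position 1 is not in the conditioning environment; /u/ is a high vowel immediately before /r/, so it lowers to [o]; /i/ is a high vowel immediately before /r/, so it lowers to [e]; /u/ is a high vowel immediately before /r/, so it lowers to [o].
Result: [igweorjeherorxe].

igweorjeherorxe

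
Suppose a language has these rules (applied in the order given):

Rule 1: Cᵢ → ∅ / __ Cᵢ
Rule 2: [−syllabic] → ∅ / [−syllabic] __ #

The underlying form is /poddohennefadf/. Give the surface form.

podohenefad

Rule 1 (degemination): /dd/ is a geminate; the first /d/ deletes. /nn/ is a geminate; the first /n/ deletes. /poddohennefadf/ → podohenefadf.
Rule 2 (final cluster simplification): /f/ is the second consonant of a word-final cluster /df/, so it deletes. /podohenefadf/ → podohenefad.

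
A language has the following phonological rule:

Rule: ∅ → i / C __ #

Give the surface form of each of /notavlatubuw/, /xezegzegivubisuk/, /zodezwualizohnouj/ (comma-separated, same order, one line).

/notavlatubuw/: the form ends in the consonant /w/, so [i] is inserted word-finally. → [notavlatubuwi].
/xezegzegivubisuk/: the form ends in the consonant /k/, so [i] is inserted word-finally. → [xezegzegivubisuki].
/zodezwualizohnouj/: the form ends in the consonant /j/, so [i] is inserted word-finally. → [zodezwualizohnouji].

notavlatubuwi, xezegzegivubisuki, zodezwualizohnouji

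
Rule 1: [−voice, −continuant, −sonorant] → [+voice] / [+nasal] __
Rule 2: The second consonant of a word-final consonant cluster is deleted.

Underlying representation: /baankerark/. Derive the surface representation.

baangerar

Rule 1 (post-nasal voicing): /k/ is a voiceless stop immediately after the nasal /n/, so it voices to [g]. /baankerark/ → baangerark.
Rule 2 (final cluster simplification): /k/ is the second consonant of a word-final cluster /rk/, so it deletes. /baangerark/ → baangerar.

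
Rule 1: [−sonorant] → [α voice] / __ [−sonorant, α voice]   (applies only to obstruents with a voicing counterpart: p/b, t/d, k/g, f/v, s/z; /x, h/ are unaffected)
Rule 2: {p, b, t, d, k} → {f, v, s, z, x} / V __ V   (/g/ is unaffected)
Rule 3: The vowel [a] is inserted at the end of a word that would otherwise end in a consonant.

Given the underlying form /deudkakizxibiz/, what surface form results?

deutkaxisxiviza

Rule 1 (regressive voicing assimilation): /d/ precedes the voiceless obstruent /k/, so it devoices to [t] by assimilation. /z/ precedes the voiceless obstruent /x/, so it devoices to [s] by assimilation. /deudkakizxibiz/ → deutkakisxibiz.
Rule 2 (intervocalic spirantization): /k/ is a stop between vowels /a/ and /i/, so it spirantizes to the fricative [x]. /b/ is a stop between vowels /i/ and /i/, so it spirantizes to the fricative [v]. /deutkakisxibiz/ → deutkaxisxiviz.
Rule 3 (final a-epenthesis): the form ends in the consonant /z/, so [a] is inserted word-finally. /deutkaxisxiviz/ → deutkaxisxiviza.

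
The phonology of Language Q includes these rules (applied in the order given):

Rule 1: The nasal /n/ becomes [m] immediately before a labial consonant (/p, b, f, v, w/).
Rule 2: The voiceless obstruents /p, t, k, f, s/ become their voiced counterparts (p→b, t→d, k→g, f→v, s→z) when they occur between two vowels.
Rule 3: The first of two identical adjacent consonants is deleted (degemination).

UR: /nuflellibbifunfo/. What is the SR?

nuflelibivumfo

Rule 1 (nasal place assimilation): /n/ precedes the labial consonant /f/, so it assimilates in place to [m]. /nuflellibbifunfo/ → nuflellibbifumfo.
Rule 2 (intervocalic voicing): /f/ is a voiceless obstruent between vowels /i/ and /u/, so it voices to [v]. /nuflellibbifumfo/ → nuflellibbivumfo.
Rule 3 (degemination): /ll/ is a geminate; the first /l/ deletes. /bb/ is a geminate; the first /b/ deletes. /nuflellibbivumfo/ → nuflelibivumfo.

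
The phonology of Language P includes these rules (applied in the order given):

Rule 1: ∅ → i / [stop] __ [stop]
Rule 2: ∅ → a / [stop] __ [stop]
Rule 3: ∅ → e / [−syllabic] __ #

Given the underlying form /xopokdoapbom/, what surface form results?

xopokidoapibome

Rule 1 (stop-cluster i-epenthesis): /k/ and /d/ form a stop–stop cluster, so [i] is inserted between them. /p/ and /b/ form a stop–stop cluster, so [i] is inserted between them. /xopokdoapbom/ → xopokidoapibom.
Rule 2 (stop-cluster a-epenthesis): no segment meets the environment; /xopokidoapibom/ is unchanged.
Rule 3 (final e-epenthesis): the form ends in the consonant /m/, so [e] is inserted word-finally. /xopokidoapibom/ → xopokidoapibome.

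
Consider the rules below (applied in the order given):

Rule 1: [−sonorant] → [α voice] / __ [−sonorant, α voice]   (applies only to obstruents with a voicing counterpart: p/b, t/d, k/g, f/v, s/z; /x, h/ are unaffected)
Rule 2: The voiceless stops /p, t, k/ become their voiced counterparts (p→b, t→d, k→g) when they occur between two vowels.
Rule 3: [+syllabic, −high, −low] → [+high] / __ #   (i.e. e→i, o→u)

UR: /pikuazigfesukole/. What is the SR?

piguazikfesugoli

Rule 1 (regressive voicing assimilation): /g/ precedes the voiceless obstruent /f/, so it devoices to [k] by assimilation. /pikuazigfesukole/ → pikuazikfesukole.
Rule 2 (intervocalic voicing): /k/ is a voiceless stop between vowels /i/ and /u/, so it voices to [g]. /k/ is a voiceless stop between vowels /u/ and /o/, so it voices to [g]. /pikuazikfesukole/ → piguazikfesugole.
Rule 3 (final vowel raising): /e/ is a mid vowel in word-final position, so it raises to [i]. /piguazikfesugole/ → piguazikfesugoli.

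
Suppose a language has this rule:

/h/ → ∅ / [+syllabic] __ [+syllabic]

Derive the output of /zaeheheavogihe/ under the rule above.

zaeeeavogie

/h/ occurs between vowels /e/ and /e/, so it deletes.
/h/ occurs between vowels /e/ and /e/, so it deletes.
/h/ occurs between vowels /i/ and /e/, so it deletes.
Surface form: [zaeeeavogie].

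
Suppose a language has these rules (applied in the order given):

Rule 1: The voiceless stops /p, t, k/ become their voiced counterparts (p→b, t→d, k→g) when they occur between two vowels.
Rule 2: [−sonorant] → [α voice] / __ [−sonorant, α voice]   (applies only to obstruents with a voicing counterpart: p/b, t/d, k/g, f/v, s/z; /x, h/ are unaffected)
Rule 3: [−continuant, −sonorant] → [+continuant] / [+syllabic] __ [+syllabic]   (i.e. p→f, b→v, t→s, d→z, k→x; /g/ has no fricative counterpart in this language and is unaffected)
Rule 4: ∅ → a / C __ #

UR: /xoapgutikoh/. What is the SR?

xoabguzigoha

Rule 1 (intervocalic voicing): /t/ is a voiceless stop between vowels /u/ and /i/, so it voices to [d]. /k/ is a voiceless stop between vowels /i/ and /o/, so it voices to [g]. /xoapgutikoh/ → xoapgudigoh.
Rule 2 (regressive voicing assimilation): /p/ precedes the voiced obstruent /g/, so it voices to [b] by assimilation. /xoapgudigoh/ → xoabgudigoh.
Rule 3 (intervocalic spirantization): /d/ is a stop between vowels /u/ and /i/, so it spirantizes to the fricative [z]. /xoabgudigoh/ → xoabguzigoh.
Rule 4 (final a-epenthesis): the form ends in the consonant /h/, so [a] is inserted word-finally. /xoabguzigoh/ → xoabguzigoha.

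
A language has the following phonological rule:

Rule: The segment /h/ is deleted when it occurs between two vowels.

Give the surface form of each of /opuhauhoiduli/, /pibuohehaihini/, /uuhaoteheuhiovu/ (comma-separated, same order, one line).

opuauoiduli, pibuoeaiini, uuaoteeuiovu

/opuhauhoiduli/: /h/ occurs between vowels /u/ and /a/, so it deletes. /h/ occurs between vowels /u/ and /o/, so it deletes. → [opuauoiduli].
/pibuohehaihini/: /h/ occurs between vowels /o/ and /e/, so it deletes. /h/ occurs between vowels /e/ and /a/, so it deletes. /h/ occurs between vowels /i/ and /i/, so it deletes. → [pibuoeaiini].
/uuhaoteheuhiovu/: /h/ occurs between vowels /u/ and /a/, so it deletes. /h/ occurs between vowels /e/ and /e/, so it deletes. /h/ occurs between vowels /u/ and /i/, so it deletes. → [uuaoteeuiovu].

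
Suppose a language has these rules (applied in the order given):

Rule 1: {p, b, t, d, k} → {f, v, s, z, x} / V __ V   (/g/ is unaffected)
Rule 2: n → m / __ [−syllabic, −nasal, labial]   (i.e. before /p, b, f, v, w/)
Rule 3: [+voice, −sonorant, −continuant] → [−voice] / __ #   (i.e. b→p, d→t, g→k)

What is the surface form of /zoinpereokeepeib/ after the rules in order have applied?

Rule 1 (intervocalic spirantization): /k/ is a stop between vowels /o/ and /e/, so it spirantizes to the fricative [x]. /p/ is a stop between vowels /e/ and /e/, so it spirantizes to the fricative [f]. /zoinpereokeepeib/ → zoinpereoxeefeib.
Rule 2 (nasal place assimilation): /n/ precedes the labial consonant /p/, so it assimilates in place to [m]. /zoinpereoxeefeib/ → zoimpereoxeefeib.
Rule 3 (final devoicing): /b/ is a voiced stop in word-final position, so it devoices to [p]. /zoimpereoxeefeib/ → zoimpereoxeefeip.

zoimpereoxeefeip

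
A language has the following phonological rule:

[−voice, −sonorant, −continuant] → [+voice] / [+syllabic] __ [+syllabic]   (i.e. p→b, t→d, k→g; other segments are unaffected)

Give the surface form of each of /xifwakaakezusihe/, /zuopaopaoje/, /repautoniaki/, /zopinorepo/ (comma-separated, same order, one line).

/xifwakaakezusihe/: /k/ is a voiceless stop between vowels /a/ and /a/, so it voices to [g]. /k/ is a voiceless stop between vowels /a/ and /e/, so it voices to [g]. → [xifwagaagezusihe].
/zuopaopaoje/: /p/ is a voiceless stop between vowels /o/ and /a/, so it voices to [b]. /p/ is a voiceless stop between vowels /o/ and /a/, so it voices to [b]. → [zuobaobaoje].
/repautoniaki/: /p/ is a voiceless stop between vowels /e/ and /a/, so it voices to [b]. /t/ is a voiceless stop between vowels /u/ and /o/, so it voices to [d]. /k/ is a voiceless stop between vowels /a/ and /i/, so it voices to [g]. → [rebaudoniagi].
/zopinorepo/: /p/ is a voiceless stop between vowels /o/ and /i/, so it voices to [b]. /p/ is a voiceless stop between vowels /e/ and /o/, so it voices to [b]. → [zobinorebo].

xifwagaagezusihe, zuobaobaoje, rebaudoniagi, zobinorebo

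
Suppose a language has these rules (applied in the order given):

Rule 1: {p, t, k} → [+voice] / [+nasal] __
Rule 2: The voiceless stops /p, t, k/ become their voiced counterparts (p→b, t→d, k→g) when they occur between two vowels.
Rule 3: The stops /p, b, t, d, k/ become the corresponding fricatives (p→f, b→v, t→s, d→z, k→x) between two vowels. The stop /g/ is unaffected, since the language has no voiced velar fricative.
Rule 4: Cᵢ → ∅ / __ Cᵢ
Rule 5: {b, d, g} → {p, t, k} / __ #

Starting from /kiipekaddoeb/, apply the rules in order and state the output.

kiivegadoep

Rule 1 (post-nasal voicing): no segment meets the environment; /kiipekaddoeb/ is unchanged.
Rule 2 (intervocalic voicing): /p/ is a voiceless stop between vowels /i/ and /e/, so it voices to [b]. /k/ is a voiceless stop between vowels /e/ and /a/, so it voices to [g]. /kiipekaddoeb/ → kiibegaddoeb.
Rule 3 (intervocalic spirantization): /b/ is a stop between vowels /i/ and /e/, so it spirantizes to the fricative [v]. /kiibegaddoeb/ → kiivegaddoeb.
Rule 4 (degemination): /dd/ is a geminate; the first /d/ deletes. /kiivegaddoeb/ → kiivegadoeb.
Rule 5 (final devoicing): /b/ is a voiced stop in word-final position, so it devoices to [p]. /kiivegadoeb/ → kiivegadoep.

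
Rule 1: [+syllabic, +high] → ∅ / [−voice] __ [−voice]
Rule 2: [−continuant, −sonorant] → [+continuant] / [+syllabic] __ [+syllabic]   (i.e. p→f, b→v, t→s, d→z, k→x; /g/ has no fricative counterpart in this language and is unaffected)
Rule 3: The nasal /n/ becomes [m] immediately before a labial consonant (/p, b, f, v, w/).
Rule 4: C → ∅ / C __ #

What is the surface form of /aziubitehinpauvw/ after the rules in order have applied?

aziuvisehimpauv

Rule 1 (high vowel syncope): no segment meets the environment; /aziubitehinpauvw/ is unchanged.
Rule 2 (intervocalic spirantization): /b/ is a stop between vowels /u/ and /i/, so it spirantizes to the fricative [v]. /t/ is a stop between vowels /i/ and /e/, so it spirantizes to the fricative [s]. /aziubitehinpauvw/ → aziuvisehinpauvw.
Rule 3 (nasal place assimilation): /n/ precedes the labial consonant /p/, so it assimilates in place to [m]. /aziuvisehinpauvw/ → aziuvisehimpauvw.
Rule 4 (final cluster simplification): /w/ is the second consonant of a word-final cluster /vw/, so it deletes. /aziuvisehimpauvw/ → aziuvisehimpauv.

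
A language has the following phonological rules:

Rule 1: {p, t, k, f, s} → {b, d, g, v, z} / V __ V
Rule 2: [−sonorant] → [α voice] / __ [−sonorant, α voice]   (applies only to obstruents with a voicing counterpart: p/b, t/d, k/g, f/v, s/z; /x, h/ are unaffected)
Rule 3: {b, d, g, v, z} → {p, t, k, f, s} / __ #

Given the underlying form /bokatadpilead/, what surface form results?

Rule 1 (intervocalic voicing): /k/ is a voiceless obstruent between vowels /o/ and /a/, so it voices to [g]. /t/ is a voiceless obstruent between vowels /a/ and /a/, so it voices to [d]. /bokatadpilead/ → bogadadpilead.
Rule 2 (regressive voicing assimilation): /d/ precedes the voiceless obstruent /p/, so it devoices to [t] by assimilation. /bogadadpilead/ → bogadatpilead.
Rule 3 (final devoicing): /d/ is a voiced obstruent in word-final position, so it devoices to [t]. /bogadatpilead/ → bogadatpileat.

bogadatpileat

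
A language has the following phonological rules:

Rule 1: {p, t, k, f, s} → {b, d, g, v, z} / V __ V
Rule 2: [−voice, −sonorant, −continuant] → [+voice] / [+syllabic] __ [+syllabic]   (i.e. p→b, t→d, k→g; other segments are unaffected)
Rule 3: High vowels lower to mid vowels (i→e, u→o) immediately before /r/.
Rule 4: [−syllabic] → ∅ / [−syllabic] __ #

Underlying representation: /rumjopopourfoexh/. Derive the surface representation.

rumjoboboorfoex

Rule 1 (intervocalic voicing): /p/ is a voiceless obstruent between vowels /o/ and /o/, so it voices to [b]. /p/ is a voiceless obstruent between vowels /o/ and /o/, so it voices to [b]. /rumjopopourfoexh/ → rumjobobourfoexh.
Rule 2 (intervocalic voicing): no segment meets the environment; /rumjobobourfoexh/ is unchanged.
Rule 3 (pre-rhotic lowering): /u/ is a high vowel immediately before /r/, so it lowers to [o]. /rumjobobourfoexh/ → rumjoboboorfoexh.
Rule 4 (final cluster simplification): /h/ is the second consonant of a word-final cluster /xh/, so it deletes. /rumjoboboorfoexh/ → rumjoboboorfoex.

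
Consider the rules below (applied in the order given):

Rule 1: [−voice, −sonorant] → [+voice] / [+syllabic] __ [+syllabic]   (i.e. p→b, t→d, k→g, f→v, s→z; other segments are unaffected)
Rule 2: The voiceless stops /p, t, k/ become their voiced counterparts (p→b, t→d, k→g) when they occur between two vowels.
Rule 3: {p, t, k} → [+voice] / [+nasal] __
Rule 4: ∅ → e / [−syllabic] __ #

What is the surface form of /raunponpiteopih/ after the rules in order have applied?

raunbonbideobihe

Rule 1 (intervocalic voicing): /t/ is a voiceless obstruent between vowels /i/ and /e/, so it voices to [d]. /p/ is a voiceless obstruent between vowels /o/ and /i/, so it voices to [b]. /raunponpiteopih/ → raunponpideobih.
Rule 2 (intervocalic voicing): no segment meets the environment; /raunponpideobih/ is unchanged.
Rule 3 (post-nasal voicing): /p/ is a voiceless stop immediately after the nasal /n/, so it voices to [b]. /p/ is a voiceless stop immediately after the nasal /n/, so it voices to [b]. /raunponpideobih/ → raunbonbideobih.
Rule 4 (final e-epenthesis): the form ends in the consonant /h/, so [e] is inserted word-finally. /raunbonbideobih/ → raunbonbideobihe.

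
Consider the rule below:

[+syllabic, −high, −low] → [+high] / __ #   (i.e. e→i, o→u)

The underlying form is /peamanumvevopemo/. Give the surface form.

peamanumvevopemu

/o/ is a mid vowel in word-final position, so it raises to [u].
The other instances of /e/, /o/ do not occur in the required environment and remain unchanged.
Surface form: [peamanumvevopemu].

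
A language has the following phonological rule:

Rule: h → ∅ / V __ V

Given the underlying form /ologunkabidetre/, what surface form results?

No segment of /ologunkabidetre/ meets the structural description of the rule, so the form surfaces unchanged.

ologunkabidetre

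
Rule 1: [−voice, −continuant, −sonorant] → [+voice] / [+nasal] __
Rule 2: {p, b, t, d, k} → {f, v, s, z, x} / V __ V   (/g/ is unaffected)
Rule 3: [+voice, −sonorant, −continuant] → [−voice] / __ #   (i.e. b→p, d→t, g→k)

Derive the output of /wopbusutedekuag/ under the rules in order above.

Rule 1 (post-nasal voicing): no segment meets the environment; /wopbusutedekuag/ is unchanged.
Rule 2 (intervocalic spirantization): /t/ is a stop between vowels /u/ and /e/, so it spirantizes to the fricative [s]. /d/ is a stop between vowels /e/ and /e/, so it spirantizes to the fricative [z]. /k/ is a stop between vowels /e/ and /u/, so it spirantizes to the fricative [x]. /wopbusutedekuag/ → wopbususezexuag.
Rule 3 (final devoicing): /g/ is a voiced stop in word-final position, so it devoices to [k]. /wopbususezexuag/ → wopbususezexuak.

wopbususezexuak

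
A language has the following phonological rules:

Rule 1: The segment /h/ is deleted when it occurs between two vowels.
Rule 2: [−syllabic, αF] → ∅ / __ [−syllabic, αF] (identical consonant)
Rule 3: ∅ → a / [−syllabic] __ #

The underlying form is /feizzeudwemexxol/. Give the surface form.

feizeudwemexola

Rule 1 (intervocalic h-deletion): no segment meets the environment; /feizzeudwemexxol/ is unchanged.
Rule 2 (degemination): /zz/ is a geminate; the first /z/ deletes. /xx/ is a geminate; the first /x/ deletes. /feizzeudwemexxol/ → feizeudwemexol.
Rule 3 (final a-epenthesis): the form ends in the consonant /l/, so [a] is inserted word-finally. /feizeudwemexol/ → feizeudwemexola.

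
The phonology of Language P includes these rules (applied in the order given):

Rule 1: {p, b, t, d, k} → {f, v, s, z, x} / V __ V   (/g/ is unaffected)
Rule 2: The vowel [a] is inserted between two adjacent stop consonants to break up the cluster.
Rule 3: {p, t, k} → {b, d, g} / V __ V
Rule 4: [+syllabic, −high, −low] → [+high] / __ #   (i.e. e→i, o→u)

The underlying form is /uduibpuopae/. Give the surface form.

Rule 1 (intervocalic spirantization): /d/ is a stop between vowels /u/ and /u/, so it spirantizes to the fricative [z]. /p/ is a stop between vowels /o/ and /a/, so it spirantizes to the fricative [f]. /uduibpuopae/ → uzuibpuofae.
Rule 2 (stop-cluster a-epenthesis): /b/ and /p/ form a stop–stop cluster, so [a] is inserted between them. /uzuibpuofae/ → uzuibapuofae.
Rule 3 (intervocalic voicing): /p/ is a voiceless stop between vowels /a/ and /u/, so it voices to [b]. /uzuibapuofae/ → uzuibabuofae.
Rule 4 (final vowel raising): /e/ is a mid vowel in word-final position, so it raises to [i]. /uzuibabuofae/ → uzuibabuofai.

uzuibabuofai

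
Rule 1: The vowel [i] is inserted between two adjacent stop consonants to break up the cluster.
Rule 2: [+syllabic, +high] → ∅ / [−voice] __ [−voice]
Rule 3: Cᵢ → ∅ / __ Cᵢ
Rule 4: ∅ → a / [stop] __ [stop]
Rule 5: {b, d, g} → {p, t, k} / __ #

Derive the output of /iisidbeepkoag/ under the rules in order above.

Rule 1 (stop-cluster i-epenthesis): /d/ and /b/ form a stop–stop cluster, so [i] is inserted between them. /p/ and /k/ form a stop–stop cluster, so [i] is inserted between them. /iisidbeepkoag/ → iisidibeepikoag.
Rule 2 (high vowel syncope): /i/ is a high vowel flanked by voiceless consonants /p/ and /k/, so it deletes. /iisidibeepikoag/ → iisidibeepkoag.
Rule 3 (degemination): no segment meets the environment; /iisidibeepkoag/ is unchanged.
Rule 4 (stop-cluster a-epenthesis): /p/ and /k/ form a stop–stop cluster, so [a] is inserted between them. /iisidibeepkoag/ → iisidibeepakoag.
Rule 5 (final devoicing): /g/ is a voiced stop in word-final position, so it devoices to [k]. /iisidibeepakoag/ → iisidibeepakoak.

iisidibeepakoak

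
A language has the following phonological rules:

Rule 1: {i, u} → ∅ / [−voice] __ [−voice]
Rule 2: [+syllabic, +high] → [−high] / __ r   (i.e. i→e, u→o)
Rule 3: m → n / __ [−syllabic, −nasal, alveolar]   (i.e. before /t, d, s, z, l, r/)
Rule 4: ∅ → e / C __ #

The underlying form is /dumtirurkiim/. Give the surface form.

dunterorkiime

Rule 1 (high vowel syncope): no segment meets the environment; /dumtirurkiim/ is unchanged.
Rule 2 (pre-rhotic lowering): /i/ is a high vowel immediately before /r/, so it lowers to [e]. /u/ is a high vowel immediately before /r/, so it lowers to [o]. /dumtirurkiim/ → dumterorkiim.
Rule 3 (nasal place assimilation): /m/ precedes the alveolar consonant /t/, so it assimilates in place to [n]. /dumterorkiim/ → dunterorkiim.
Rule 4 (final e-epenthesis): the form ends in the consonant /m/, so [e] is inserted word-finally. /dunterorkiim/ → dunterorkiime.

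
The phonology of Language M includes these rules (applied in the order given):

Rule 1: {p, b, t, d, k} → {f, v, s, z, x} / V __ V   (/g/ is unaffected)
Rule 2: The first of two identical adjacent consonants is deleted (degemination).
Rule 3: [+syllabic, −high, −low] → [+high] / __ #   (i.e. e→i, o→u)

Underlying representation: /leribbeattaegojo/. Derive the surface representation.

Rule 1 (intervocalic spirantization): no segment meets the environment; /leribbeattaegojo/ is unchanged.
Rule 2 (degemination): /bb/ is a geminate; the first /b/ deletes. /tt/ is a geminate; the first /t/ deletes. /leribbeattaegojo/ → leribeataegojo.
Rule 3 (final vowel raising): /o/ is a mid vowel in word-final position, so it raises to [u]. /leribeataegojo/ → leribeataegoju.

leribeataegoju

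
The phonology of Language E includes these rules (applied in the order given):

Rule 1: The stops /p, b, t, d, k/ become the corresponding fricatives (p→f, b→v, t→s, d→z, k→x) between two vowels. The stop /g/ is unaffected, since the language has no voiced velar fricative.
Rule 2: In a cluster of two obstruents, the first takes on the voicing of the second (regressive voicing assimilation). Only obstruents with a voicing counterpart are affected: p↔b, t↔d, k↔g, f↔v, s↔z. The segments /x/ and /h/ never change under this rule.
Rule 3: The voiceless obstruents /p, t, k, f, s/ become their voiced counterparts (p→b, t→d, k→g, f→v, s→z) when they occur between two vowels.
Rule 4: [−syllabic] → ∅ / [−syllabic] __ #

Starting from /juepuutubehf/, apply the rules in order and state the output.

Rule 1 (intervocalic spirantization): /p/ is a stop between vowels /e/ and /u/, so it spirantizes to the fricative [f]. /t/ is a stop between vowels /u/ and /u/, so it spirantizes to the fricative [s]. /b/ is a stop between vowels /u/ and /e/, so it spirantizes to the fricative [v]. /juepuutubehf/ → juefuusuvehf.
Rule 2 (regressive voicing assimilation): no segment meets the environment; /juefuusuvehf/ is unchanged.
Rule 3 (intervocalic voicing): /f/ is a voiceless obstruent between vowels /e/ and /u/, so it voices to [v]. /s/ is a voiceless obstruent between vowels /u/ and /u/, so it voices to [z]. /juefuusuvehf/ → juevuuzuvehf.
Rule 4 (final cluster simplification): /f/ is the second consonant of a word-final cluster /hf/, so it deletes. /juevuuzuvehf/ → juevuuzuveh.

juevuuzuveh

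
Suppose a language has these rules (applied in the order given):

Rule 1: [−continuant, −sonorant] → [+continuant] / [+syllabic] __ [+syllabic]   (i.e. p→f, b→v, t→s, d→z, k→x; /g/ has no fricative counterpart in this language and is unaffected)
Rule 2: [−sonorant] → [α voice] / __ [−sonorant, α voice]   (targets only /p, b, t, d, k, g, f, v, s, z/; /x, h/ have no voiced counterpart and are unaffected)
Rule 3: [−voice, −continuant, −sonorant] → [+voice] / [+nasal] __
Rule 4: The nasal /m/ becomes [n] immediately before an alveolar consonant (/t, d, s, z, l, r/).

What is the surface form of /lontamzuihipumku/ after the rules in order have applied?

londanzuihifumgu

Rule 1 (intervocalic spirantization): /p/ is a stop between vowels /i/ and /u/, so it spirantizes to the fricative [f]. /lontamzuihipumku/ → lontamzuihifumku.
Rule 2 (regressive voicing assimilation): no segment meets the environment; /lontamzuihifumku/ is unchanged.
Rule 3 (post-nasal voicing): /t/ is a voiceless stop immediately after the nasal /n/, so it voices to [d]. /k/ is a voiceless stop immediately after the nasal /m/, so it voices to [g]. /lontamzuihifumku/ → londamzuihifumgu.
Rule 4 (nasal place assimilation): /m/ precedes the alveolar consonant /z/, so it assimilates in place to [n]. /londamzuihifumgu/ → londanzuihifumgu.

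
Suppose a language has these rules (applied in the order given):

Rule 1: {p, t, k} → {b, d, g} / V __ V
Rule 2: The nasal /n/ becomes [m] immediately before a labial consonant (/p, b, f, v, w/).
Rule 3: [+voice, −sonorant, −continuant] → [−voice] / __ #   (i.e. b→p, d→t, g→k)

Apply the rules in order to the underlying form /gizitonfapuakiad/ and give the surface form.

Rule 1 (intervocalic voicing): /t/ is a voiceless stop between vowels /i/ and /o/, so it voices to [d]. /p/ is a voiceless stop between vowels /a/ and /u/, so it voices to [b]. /k/ is a voiceless stop between vowels /a/ and /i/, so it voices to [g]. /gizitonfapuakiad/ → gizidonfabuagiad.
Rule 2 (nasal place assimilation): /n/ precedes the labial consonant /f/, so it assimilates in place to [m]. /gizidonfabuagiad/ → gizidomfabuagiad.
Rule 3 (final devoicing): /d/ is a voiced stop in word-final position, so it devoices to [t]. /gizidomfabuagiad/ → gizidomfabuagiat.

gizidomfabuagiat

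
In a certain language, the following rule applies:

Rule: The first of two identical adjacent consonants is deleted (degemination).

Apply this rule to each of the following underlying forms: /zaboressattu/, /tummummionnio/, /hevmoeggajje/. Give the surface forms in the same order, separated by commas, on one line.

/zaboressattu/: /ss/ is a geminate; the first /s/ deletes. /tt/ is a geminate; the first /t/ deletes. → [zaboresatu].
/tummummionnio/: /mm/ is a geminate; the first /m/ deletes. /mm/ is a geminate; the first /m/ deletes. /nn/ is a geminate; the first /n/ deletes. → [tumumionio].
/hevmoeggajje/: /gg/ is a geminate; the first /g/ deletes. /jj/ is a geminate; the first /j/ deletes. → [hevmoegaje].

zaboresatu, tumumionio, hevmoegaje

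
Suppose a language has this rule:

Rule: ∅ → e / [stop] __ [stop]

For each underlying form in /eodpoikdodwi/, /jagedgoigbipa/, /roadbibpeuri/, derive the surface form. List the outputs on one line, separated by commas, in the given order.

eodepoikedodwi, jagedegoigebipa, roadebibepeuri

/eodpoikdodwi/: /d/ and /p/ form a stop–stop cluster, so [e] is inserted between them. /k/ and /d/ form a stop–stop cluster, so [e] is inserted between them. → [eodepoikedodwi].
/jagedgoigbipa/: /d/ and /g/ form a stop–stop cluster, so [e] is inserted between them. /g/ and /b/ form a stop–stop cluster, so [e] is inserted between them. → [jagedegoigebipa].
/roadbibpeuri/: /d/ and /b/ form a stop–stop cluster, so [e] is inserted between them. /b/ and /p/ form a stop–stop cluster, so [e] is inserted between them. → [roadebibepeuri].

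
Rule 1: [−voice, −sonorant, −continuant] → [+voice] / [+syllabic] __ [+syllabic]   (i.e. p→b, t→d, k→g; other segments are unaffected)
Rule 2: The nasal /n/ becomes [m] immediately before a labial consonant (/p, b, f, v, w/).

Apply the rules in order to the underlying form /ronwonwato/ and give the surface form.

Rule 1 (intervocalic voicing): /t/ is a voiceless stop between vowels /a/ and /o/, so it voices to [d]. /ronwonwato/ → ronwonwado.
Rule 2 (nasal place assimilation): /n/ precedes the labial consonant /w/, so it assimilates in place to [m]. /n/ precedes the labial consonant /w/, so it assimilates in place to [m]. /ronwonwado/ → romwomwado.

romwomwado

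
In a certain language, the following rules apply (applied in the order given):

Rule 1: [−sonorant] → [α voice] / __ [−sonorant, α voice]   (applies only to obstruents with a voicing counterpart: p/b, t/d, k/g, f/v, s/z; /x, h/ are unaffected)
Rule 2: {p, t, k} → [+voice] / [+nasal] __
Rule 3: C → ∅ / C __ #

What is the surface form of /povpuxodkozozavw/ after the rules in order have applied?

pofpuxotkozozav

Rule 1 (regressive voicing assimilation): /v/ precedes the voiceless obstruent /p/, so it devoices to [f] by assimilation. /d/ precedes the voiceless obstruent /k/, so it devoices to [t] by assimilation. /povpuxodkozozavw/ → pofpuxotkozozavw.
Rule 2 (post-nasal voicing): no segment meets the environment; /pofpuxotkozozavw/ is unchanged.
Rule 3 (final cluster simplification): /w/ is the second consonant of a word-final cluster /vw/, so it deletes. /pofpuxotkozozavw/ → pofpuxotkozozav.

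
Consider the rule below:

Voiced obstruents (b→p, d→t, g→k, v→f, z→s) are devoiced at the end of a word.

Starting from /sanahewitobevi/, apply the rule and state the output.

sanahewitobevi

No segment of /sanahewitobevi/ meets the structural description of the rule, so the form surfaces unchanged.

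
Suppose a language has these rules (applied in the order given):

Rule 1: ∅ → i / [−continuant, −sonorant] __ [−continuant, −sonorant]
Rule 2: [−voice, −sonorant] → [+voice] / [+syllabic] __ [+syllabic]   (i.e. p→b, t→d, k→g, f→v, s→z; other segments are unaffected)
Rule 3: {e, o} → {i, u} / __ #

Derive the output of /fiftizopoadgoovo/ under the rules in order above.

fiftizoboadigoovu

Rule 1 (stop-cluster i-epenthesis): /d/ and /g/ form a stop–stop cluster, so [i] is inserted between them. /fiftizopoadgoovo/ → fiftizopoadigoovo.
Rule 2 (intervocalic voicing): /p/ is a voiceless obstruent between vowels /o/ and /o/, so it voices to [b]. /fiftizopoadigoovo/ → fiftizoboadigoovo.
Rule 3 (final vowel raising): /o/ is a mid vowel in word-final position, so it raises to [u]. /fiftizoboadigoovo/ → fiftizoboadigoovu.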